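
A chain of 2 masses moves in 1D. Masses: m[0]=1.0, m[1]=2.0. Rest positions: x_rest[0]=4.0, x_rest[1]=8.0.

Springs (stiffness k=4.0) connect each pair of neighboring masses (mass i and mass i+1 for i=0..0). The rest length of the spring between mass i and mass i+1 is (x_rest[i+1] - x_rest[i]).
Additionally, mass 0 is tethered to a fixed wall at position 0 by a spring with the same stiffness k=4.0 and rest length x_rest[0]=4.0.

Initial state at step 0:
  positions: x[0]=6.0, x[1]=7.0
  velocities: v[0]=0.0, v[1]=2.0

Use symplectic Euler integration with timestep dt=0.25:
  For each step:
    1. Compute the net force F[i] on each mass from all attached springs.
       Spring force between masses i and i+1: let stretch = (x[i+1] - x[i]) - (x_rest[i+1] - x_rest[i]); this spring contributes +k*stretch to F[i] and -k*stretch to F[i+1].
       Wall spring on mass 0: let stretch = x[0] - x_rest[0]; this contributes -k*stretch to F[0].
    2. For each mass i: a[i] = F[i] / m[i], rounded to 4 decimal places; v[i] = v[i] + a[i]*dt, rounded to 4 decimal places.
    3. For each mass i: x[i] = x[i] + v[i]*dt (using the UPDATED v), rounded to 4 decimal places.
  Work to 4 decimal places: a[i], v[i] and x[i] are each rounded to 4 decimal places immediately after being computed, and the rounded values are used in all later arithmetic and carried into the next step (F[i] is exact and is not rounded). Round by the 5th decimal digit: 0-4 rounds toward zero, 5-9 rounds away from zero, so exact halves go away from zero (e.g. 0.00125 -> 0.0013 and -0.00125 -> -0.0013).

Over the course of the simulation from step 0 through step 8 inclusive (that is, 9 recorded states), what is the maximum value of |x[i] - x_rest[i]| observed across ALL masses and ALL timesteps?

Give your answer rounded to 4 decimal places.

Answer: 3.4684

Derivation:
Step 0: x=[6.0000 7.0000] v=[0.0000 2.0000]
Step 1: x=[4.7500 7.8750] v=[-5.0000 3.5000]
Step 2: x=[3.0938 8.8594] v=[-6.6250 3.9375]
Step 3: x=[2.1055 9.6231] v=[-3.9532 3.0547]
Step 4: x=[2.4702 9.9471] v=[1.4589 1.2959]
Step 5: x=[4.0866 9.8365] v=[6.4656 -0.4426]
Step 6: x=[6.1188 9.5071] v=[8.1289 -1.3176]
Step 7: x=[7.4684 9.2542] v=[5.3984 -1.0118]
Step 8: x=[7.3974 9.2780] v=[-0.2842 0.0953]
Max displacement = 3.4684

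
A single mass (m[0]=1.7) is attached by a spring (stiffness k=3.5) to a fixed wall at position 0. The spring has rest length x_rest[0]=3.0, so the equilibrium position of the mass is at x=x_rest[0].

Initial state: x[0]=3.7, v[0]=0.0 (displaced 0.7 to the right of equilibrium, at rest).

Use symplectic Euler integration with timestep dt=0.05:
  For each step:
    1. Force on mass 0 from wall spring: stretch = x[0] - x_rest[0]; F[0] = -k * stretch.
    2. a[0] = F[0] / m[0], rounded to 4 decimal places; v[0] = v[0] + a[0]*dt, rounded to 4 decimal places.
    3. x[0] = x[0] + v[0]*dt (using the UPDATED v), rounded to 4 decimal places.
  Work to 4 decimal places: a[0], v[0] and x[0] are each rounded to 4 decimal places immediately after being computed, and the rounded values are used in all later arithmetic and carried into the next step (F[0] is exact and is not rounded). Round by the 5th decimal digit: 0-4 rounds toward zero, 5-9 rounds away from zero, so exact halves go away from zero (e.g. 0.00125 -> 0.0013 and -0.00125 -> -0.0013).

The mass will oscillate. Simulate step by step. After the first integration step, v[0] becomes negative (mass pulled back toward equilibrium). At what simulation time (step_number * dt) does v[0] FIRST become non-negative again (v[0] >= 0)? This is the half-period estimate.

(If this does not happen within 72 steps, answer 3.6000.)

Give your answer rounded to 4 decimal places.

Step 0: x=[3.7000] v=[0.0000]
Step 1: x=[3.6964] v=[-0.0721]
Step 2: x=[3.6892] v=[-0.1438]
Step 3: x=[3.6785] v=[-0.2147]
Step 4: x=[3.6643] v=[-0.2845]
Step 5: x=[3.6467] v=[-0.3529]
Step 6: x=[3.6257] v=[-0.4195]
Step 7: x=[3.6015] v=[-0.4839]
Step 8: x=[3.5742] v=[-0.5458]
Step 9: x=[3.5440] v=[-0.6049]
Step 10: x=[3.5110] v=[-0.6609]
Step 11: x=[3.4753] v=[-0.7135]
Step 12: x=[3.4372] v=[-0.7624]
Step 13: x=[3.3968] v=[-0.8074]
Step 14: x=[3.3544] v=[-0.8482]
Step 15: x=[3.3102] v=[-0.8847]
Step 16: x=[3.2644] v=[-0.9166]
Step 17: x=[3.2172] v=[-0.9438]
Step 18: x=[3.1689] v=[-0.9662]
Step 19: x=[3.1197] v=[-0.9836]
Step 20: x=[3.0699] v=[-0.9959]
Step 21: x=[3.0197] v=[-1.0031]
Step 22: x=[2.9694] v=[-1.0051]
Step 23: x=[2.9193] v=[-1.0020]
Step 24: x=[2.8696] v=[-0.9937]
Step 25: x=[2.8206] v=[-0.9803]
Step 26: x=[2.7725] v=[-0.9618]
Step 27: x=[2.7256] v=[-0.9384]
Step 28: x=[2.6801] v=[-0.9102]
Step 29: x=[2.6362] v=[-0.8773]
Step 30: x=[2.5942] v=[-0.8399]
Step 31: x=[2.5543] v=[-0.7981]
Step 32: x=[2.5167] v=[-0.7522]
Step 33: x=[2.4816] v=[-0.7025]
Step 34: x=[2.4491] v=[-0.6491]
Step 35: x=[2.4195] v=[-0.5924]
Step 36: x=[2.3929] v=[-0.5326]
Step 37: x=[2.3694] v=[-0.4701]
Step 38: x=[2.3491] v=[-0.4052]
Step 39: x=[2.3322] v=[-0.3382]
Step 40: x=[2.3187] v=[-0.2695]
Step 41: x=[2.3087] v=[-0.1994]
Step 42: x=[2.3023] v=[-0.1282]
Step 43: x=[2.2995] v=[-0.0564]
Step 44: x=[2.3003] v=[0.0157]
First v>=0 after going negative at step 44, time=2.2000

Answer: 2.2000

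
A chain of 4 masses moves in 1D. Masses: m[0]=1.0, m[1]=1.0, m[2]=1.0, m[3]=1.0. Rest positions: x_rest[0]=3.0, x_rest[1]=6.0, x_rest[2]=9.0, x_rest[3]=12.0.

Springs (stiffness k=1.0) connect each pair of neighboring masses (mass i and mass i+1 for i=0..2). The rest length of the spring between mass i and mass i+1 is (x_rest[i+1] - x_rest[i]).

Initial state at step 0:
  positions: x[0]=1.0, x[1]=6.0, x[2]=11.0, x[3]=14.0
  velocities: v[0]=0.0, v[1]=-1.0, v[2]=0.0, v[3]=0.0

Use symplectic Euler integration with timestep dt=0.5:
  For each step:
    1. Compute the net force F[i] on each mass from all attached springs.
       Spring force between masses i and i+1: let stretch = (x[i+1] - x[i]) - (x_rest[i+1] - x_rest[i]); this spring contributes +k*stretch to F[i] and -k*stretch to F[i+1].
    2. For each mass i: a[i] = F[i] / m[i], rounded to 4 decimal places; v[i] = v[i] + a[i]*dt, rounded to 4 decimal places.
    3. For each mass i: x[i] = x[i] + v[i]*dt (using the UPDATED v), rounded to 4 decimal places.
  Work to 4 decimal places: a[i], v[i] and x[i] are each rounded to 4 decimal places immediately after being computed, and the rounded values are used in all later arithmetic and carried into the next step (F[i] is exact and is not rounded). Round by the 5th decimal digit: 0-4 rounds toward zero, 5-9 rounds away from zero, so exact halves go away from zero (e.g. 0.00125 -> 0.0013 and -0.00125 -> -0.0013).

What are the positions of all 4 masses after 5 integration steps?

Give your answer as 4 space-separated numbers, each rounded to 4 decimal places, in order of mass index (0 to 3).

Step 0: x=[1.0000 6.0000 11.0000 14.0000] v=[0.0000 -1.0000 0.0000 0.0000]
Step 1: x=[1.5000 5.5000 10.5000 14.0000] v=[1.0000 -1.0000 -1.0000 0.0000]
Step 2: x=[2.2500 5.2500 9.6250 13.8750] v=[1.5000 -0.5000 -1.7500 -0.2500]
Step 3: x=[3.0000 5.3438 8.7188 13.4375] v=[1.5000 0.1875 -1.8125 -0.8750]
Step 4: x=[3.5860 5.6954 8.1485 12.5703] v=[1.1719 0.7031 -1.1407 -1.7344]
Step 5: x=[3.9493 6.1329 8.0703 11.3477] v=[0.7266 0.8750 -0.1564 -2.4453]

Answer: 3.9493 6.1329 8.0703 11.3477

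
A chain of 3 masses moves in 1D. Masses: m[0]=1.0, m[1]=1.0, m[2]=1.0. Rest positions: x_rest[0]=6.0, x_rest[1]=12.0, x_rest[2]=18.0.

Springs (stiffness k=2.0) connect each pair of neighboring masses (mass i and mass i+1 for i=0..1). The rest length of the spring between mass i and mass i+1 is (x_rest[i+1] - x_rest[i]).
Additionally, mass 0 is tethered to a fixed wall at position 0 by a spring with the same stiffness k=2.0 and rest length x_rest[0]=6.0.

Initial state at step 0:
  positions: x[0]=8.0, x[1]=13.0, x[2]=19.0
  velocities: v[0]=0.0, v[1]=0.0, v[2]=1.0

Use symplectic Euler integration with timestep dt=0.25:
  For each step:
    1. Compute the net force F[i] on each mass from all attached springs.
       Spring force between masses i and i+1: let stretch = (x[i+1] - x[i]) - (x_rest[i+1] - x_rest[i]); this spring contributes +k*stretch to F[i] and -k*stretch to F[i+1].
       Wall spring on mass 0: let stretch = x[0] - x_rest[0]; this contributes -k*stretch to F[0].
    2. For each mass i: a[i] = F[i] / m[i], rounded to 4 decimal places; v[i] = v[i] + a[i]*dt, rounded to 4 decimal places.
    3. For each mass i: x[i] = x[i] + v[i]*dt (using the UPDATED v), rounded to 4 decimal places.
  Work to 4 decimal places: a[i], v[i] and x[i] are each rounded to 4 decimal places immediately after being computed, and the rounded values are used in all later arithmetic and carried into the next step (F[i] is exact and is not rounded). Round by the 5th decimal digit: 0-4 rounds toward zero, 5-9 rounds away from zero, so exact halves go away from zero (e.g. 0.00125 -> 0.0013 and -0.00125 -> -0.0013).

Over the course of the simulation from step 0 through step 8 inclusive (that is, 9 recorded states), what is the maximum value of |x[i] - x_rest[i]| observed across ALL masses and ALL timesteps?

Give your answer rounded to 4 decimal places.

Step 0: x=[8.0000 13.0000 19.0000] v=[0.0000 0.0000 1.0000]
Step 1: x=[7.6250 13.1250 19.2500] v=[-1.5000 0.5000 1.0000]
Step 2: x=[6.9844 13.3281 19.4844] v=[-2.5625 0.8125 0.9375]
Step 3: x=[6.2637 13.5078 19.6993] v=[-2.8829 0.7188 0.8594]
Step 4: x=[5.6655 13.5559 19.8902] v=[-2.3927 0.1925 0.7637]
Step 5: x=[5.3454 13.4095 20.0394] v=[-1.2803 -0.5856 0.5966]
Step 6: x=[5.3652 13.0838 20.1098] v=[0.0791 -1.3027 0.2817]
Step 7: x=[5.6792 12.6716 20.0520] v=[1.2558 -1.6490 -0.2313]
Step 8: x=[6.1573 12.3079 19.8216] v=[1.9124 -1.4550 -0.9215]
Max displacement = 2.1098

Answer: 2.1098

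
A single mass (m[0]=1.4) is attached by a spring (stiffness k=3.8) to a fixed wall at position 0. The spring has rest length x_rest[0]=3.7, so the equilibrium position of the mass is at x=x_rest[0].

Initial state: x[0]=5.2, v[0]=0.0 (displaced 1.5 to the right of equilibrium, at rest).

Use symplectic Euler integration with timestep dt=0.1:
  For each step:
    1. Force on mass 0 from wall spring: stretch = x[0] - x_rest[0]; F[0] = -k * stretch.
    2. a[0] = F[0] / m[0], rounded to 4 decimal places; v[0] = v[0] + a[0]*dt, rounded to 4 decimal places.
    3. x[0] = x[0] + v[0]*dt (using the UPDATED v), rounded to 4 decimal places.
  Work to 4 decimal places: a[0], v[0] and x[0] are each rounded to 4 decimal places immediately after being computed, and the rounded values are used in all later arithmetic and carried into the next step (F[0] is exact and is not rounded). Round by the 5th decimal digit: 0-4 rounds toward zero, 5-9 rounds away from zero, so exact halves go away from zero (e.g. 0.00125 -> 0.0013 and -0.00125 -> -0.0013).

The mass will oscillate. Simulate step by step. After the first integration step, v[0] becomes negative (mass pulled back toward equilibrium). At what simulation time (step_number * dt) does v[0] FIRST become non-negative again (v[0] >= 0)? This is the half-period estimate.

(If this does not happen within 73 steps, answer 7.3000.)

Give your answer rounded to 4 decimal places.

Step 0: x=[5.2000] v=[0.0000]
Step 1: x=[5.1593] v=[-0.4071]
Step 2: x=[5.0790] v=[-0.8032]
Step 3: x=[4.9613] v=[-1.1775]
Step 4: x=[4.8093] v=[-1.5199]
Step 5: x=[4.6272] v=[-1.8210]
Step 6: x=[4.4199] v=[-2.0727]
Step 7: x=[4.1931] v=[-2.2681]
Step 8: x=[3.9529] v=[-2.4019]
Step 9: x=[3.7059] v=[-2.4705]
Step 10: x=[3.4587] v=[-2.4721]
Step 11: x=[3.2180] v=[-2.4066]
Step 12: x=[2.9904] v=[-2.2758]
Step 13: x=[2.7821] v=[-2.0832]
Step 14: x=[2.5987] v=[-1.8341]
Step 15: x=[2.4452] v=[-1.5352]
Step 16: x=[2.3257] v=[-1.1946]
Step 17: x=[2.2435] v=[-0.8216]
Step 18: x=[2.2009] v=[-0.4263]
Step 19: x=[2.1990] v=[-0.0194]
Step 20: x=[2.2378] v=[0.3880]
First v>=0 after going negative at step 20, time=2.0000

Answer: 2.0000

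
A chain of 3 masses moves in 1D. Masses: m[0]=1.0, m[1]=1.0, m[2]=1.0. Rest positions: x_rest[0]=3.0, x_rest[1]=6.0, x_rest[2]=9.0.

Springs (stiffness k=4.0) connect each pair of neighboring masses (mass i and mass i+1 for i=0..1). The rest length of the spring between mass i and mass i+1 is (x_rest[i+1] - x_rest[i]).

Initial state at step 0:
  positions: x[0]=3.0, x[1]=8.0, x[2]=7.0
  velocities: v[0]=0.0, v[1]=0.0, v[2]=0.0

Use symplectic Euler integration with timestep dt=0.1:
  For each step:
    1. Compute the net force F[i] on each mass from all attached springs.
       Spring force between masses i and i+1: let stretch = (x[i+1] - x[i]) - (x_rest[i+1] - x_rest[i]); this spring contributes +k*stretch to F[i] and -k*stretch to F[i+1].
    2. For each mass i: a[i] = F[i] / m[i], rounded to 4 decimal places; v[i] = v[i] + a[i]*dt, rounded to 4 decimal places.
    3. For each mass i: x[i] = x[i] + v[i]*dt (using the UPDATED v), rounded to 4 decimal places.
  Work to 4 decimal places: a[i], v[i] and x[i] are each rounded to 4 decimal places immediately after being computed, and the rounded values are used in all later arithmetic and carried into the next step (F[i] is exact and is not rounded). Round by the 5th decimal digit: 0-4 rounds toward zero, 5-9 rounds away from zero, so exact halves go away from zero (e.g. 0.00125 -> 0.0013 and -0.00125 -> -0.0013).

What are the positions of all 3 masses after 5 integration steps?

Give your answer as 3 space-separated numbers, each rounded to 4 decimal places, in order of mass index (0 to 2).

Step 0: x=[3.0000 8.0000 7.0000] v=[0.0000 0.0000 0.0000]
Step 1: x=[3.0800 7.7600 7.1600] v=[0.8000 -2.4000 1.6000]
Step 2: x=[3.2272 7.3088 7.4640] v=[1.4720 -4.5120 3.0400]
Step 3: x=[3.4177 6.7005 7.8818] v=[1.9046 -6.0826 4.1779]
Step 4: x=[3.6195 6.0082 8.3723] v=[2.0177 -6.9232 4.9054]
Step 5: x=[3.7968 5.3149 8.8883] v=[1.7732 -6.9330 5.1598]

Answer: 3.7968 5.3149 8.8883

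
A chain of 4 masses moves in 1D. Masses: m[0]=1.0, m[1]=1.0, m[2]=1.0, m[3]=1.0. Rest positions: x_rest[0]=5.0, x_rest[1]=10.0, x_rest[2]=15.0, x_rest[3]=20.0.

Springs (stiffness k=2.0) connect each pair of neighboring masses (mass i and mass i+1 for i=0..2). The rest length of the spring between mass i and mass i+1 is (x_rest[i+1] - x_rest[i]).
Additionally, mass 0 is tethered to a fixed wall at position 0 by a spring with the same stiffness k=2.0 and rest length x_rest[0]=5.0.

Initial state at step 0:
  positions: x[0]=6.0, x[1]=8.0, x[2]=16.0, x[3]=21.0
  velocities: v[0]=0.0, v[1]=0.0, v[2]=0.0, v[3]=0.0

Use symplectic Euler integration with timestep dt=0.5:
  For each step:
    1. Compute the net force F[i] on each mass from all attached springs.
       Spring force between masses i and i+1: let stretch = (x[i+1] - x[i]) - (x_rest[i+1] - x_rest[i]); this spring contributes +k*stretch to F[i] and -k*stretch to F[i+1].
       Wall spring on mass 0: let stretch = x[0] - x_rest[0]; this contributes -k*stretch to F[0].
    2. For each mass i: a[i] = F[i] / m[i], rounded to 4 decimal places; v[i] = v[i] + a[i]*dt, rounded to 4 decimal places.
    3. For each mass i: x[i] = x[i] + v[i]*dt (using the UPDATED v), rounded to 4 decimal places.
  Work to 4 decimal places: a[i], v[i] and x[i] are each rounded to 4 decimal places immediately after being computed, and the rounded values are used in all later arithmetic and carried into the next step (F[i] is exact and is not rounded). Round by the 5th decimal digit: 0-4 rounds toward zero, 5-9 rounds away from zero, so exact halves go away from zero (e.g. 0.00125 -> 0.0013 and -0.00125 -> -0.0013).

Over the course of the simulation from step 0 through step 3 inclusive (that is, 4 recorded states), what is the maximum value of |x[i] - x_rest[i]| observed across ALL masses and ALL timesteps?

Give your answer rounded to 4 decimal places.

Step 0: x=[6.0000 8.0000 16.0000 21.0000] v=[0.0000 0.0000 0.0000 0.0000]
Step 1: x=[4.0000 11.0000 14.5000 21.0000] v=[-4.0000 6.0000 -3.0000 0.0000]
Step 2: x=[3.5000 12.2500 14.5000 20.2500] v=[-1.0000 2.5000 0.0000 -1.5000]
Step 3: x=[5.6250 10.2500 16.2500 19.1250] v=[4.2500 -4.0000 3.5000 -2.2500]
Max displacement = 2.2500

Answer: 2.2500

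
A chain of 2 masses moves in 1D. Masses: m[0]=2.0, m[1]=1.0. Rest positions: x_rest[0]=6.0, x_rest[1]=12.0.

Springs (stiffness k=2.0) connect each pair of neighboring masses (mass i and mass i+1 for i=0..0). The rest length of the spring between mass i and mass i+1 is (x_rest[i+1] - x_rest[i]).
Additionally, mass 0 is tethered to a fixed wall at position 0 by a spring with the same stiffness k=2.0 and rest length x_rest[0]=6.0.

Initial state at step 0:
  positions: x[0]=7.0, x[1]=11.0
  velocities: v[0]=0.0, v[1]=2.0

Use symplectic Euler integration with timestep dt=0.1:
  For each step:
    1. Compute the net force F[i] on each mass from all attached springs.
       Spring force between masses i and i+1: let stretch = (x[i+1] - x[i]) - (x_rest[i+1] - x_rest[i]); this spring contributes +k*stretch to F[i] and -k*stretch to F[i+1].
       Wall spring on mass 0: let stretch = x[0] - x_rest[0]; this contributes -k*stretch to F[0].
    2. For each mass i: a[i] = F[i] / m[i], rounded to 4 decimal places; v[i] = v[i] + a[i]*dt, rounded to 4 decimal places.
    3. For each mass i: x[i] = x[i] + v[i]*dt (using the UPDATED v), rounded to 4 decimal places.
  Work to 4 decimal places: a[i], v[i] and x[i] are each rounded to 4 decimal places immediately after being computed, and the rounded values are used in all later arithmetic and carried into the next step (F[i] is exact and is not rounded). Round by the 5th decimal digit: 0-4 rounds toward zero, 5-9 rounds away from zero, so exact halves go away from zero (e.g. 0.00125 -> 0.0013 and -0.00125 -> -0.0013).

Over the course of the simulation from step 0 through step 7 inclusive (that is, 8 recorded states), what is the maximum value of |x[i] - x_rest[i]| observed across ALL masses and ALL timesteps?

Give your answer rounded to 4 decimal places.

Answer: 1.1441

Derivation:
Step 0: x=[7.0000 11.0000] v=[0.0000 2.0000]
Step 1: x=[6.9700 11.2400] v=[-0.3000 2.4000]
Step 2: x=[6.9130 11.5146] v=[-0.5700 2.7460]
Step 3: x=[6.8329 11.8172] v=[-0.8011 3.0257]
Step 4: x=[6.7343 12.1401] v=[-0.9860 3.2288]
Step 5: x=[6.6224 12.4749] v=[-1.1189 3.3476]
Step 6: x=[6.5028 12.8126] v=[-1.1959 3.3771]
Step 7: x=[6.3813 13.1441] v=[-1.2152 3.3151]
Max displacement = 1.1441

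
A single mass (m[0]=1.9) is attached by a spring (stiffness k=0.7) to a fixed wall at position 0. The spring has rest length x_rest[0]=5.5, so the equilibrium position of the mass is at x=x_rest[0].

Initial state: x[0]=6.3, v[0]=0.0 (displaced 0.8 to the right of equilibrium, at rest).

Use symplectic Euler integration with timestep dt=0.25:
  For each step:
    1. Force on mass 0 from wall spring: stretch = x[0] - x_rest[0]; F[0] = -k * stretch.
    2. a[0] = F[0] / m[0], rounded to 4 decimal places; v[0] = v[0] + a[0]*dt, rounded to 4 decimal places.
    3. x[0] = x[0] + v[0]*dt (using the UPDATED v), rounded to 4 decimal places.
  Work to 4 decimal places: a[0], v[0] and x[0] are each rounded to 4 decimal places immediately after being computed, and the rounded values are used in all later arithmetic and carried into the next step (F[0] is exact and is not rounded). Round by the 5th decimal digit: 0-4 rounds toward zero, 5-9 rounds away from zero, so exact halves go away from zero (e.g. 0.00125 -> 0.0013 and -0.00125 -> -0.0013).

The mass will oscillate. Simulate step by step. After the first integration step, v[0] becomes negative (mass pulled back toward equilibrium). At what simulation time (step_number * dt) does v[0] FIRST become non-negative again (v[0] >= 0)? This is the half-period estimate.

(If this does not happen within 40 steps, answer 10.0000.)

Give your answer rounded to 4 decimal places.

Answer: 5.2500

Derivation:
Step 0: x=[6.3000] v=[0.0000]
Step 1: x=[6.2816] v=[-0.0737]
Step 2: x=[6.2452] v=[-0.1457]
Step 3: x=[6.1916] v=[-0.2143]
Step 4: x=[6.1221] v=[-0.2780]
Step 5: x=[6.0383] v=[-0.3353]
Step 6: x=[5.9421] v=[-0.3849]
Step 7: x=[5.8357] v=[-0.4256]
Step 8: x=[5.7216] v=[-0.4565]
Step 9: x=[5.6024] v=[-0.4769]
Step 10: x=[5.4808] v=[-0.4863]
Step 11: x=[5.3597] v=[-0.4845]
Step 12: x=[5.2418] v=[-0.4716]
Step 13: x=[5.1299] v=[-0.4478]
Step 14: x=[5.0265] v=[-0.4137]
Step 15: x=[4.9340] v=[-0.3701]
Step 16: x=[4.8545] v=[-0.3180]
Step 17: x=[4.7899] v=[-0.2586]
Step 18: x=[4.7416] v=[-0.1932]
Step 19: x=[4.7108] v=[-0.1234]
Step 20: x=[4.6981] v=[-0.0507]
Step 21: x=[4.7039] v=[0.0232]
First v>=0 after going negative at step 21, time=5.2500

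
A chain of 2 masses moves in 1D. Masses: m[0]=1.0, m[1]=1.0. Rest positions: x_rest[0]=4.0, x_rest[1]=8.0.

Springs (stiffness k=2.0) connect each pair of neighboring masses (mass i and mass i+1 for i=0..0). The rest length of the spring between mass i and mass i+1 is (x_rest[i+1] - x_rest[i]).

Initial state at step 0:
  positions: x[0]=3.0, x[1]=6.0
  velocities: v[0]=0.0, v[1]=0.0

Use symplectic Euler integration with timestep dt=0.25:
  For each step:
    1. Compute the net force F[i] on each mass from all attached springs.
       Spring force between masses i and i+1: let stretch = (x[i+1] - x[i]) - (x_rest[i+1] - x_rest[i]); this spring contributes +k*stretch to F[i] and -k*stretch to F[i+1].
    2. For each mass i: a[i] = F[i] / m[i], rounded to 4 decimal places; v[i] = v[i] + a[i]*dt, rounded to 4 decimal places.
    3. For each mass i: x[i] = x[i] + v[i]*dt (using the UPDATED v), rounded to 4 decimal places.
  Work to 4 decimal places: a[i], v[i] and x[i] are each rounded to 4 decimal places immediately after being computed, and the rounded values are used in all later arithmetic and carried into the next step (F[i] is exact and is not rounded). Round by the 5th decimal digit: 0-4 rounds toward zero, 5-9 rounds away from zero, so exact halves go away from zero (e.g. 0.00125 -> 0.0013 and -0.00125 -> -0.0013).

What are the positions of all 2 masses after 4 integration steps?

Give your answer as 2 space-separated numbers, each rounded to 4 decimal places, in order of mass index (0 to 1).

Step 0: x=[3.0000 6.0000] v=[0.0000 0.0000]
Step 1: x=[2.8750 6.1250] v=[-0.5000 0.5000]
Step 2: x=[2.6563 6.3438] v=[-0.8750 0.8750]
Step 3: x=[2.3985 6.6016] v=[-1.0313 1.0313]
Step 4: x=[2.1661 6.8341] v=[-0.9298 0.9298]

Answer: 2.1661 6.8341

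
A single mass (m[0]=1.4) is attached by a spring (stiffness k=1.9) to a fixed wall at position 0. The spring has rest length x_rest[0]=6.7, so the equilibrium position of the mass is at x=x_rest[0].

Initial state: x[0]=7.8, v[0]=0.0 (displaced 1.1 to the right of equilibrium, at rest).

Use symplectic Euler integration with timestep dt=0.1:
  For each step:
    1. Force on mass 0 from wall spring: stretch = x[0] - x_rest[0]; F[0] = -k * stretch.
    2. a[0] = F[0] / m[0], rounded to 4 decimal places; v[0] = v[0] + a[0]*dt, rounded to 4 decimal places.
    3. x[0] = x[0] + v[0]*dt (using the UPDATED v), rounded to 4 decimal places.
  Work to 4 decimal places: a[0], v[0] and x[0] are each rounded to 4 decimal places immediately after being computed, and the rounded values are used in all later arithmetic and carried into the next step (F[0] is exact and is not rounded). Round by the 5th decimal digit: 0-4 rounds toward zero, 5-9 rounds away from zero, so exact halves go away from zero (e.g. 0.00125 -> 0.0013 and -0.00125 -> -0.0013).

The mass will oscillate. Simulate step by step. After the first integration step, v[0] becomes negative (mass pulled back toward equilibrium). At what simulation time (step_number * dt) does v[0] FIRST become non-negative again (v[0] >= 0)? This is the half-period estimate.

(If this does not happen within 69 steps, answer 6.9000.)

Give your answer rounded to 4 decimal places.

Answer: 2.7000

Derivation:
Step 0: x=[7.8000] v=[0.0000]
Step 1: x=[7.7851] v=[-0.1493]
Step 2: x=[7.7554] v=[-0.2966]
Step 3: x=[7.7114] v=[-0.4398]
Step 4: x=[7.6537] v=[-0.5771]
Step 5: x=[7.5831] v=[-0.7065]
Step 6: x=[7.5005] v=[-0.8264]
Step 7: x=[7.4070] v=[-0.9350]
Step 8: x=[7.3039] v=[-1.0310]
Step 9: x=[7.1926] v=[-1.1130]
Step 10: x=[7.0746] v=[-1.1799]
Step 11: x=[6.9515] v=[-1.2307]
Step 12: x=[6.8250] v=[-1.2648]
Step 13: x=[6.6968] v=[-1.2818]
Step 14: x=[6.5687] v=[-1.2814]
Step 15: x=[6.4423] v=[-1.2636]
Step 16: x=[6.3194] v=[-1.2286]
Step 17: x=[6.2017] v=[-1.1770]
Step 18: x=[6.0908] v=[-1.1094]
Step 19: x=[5.9881] v=[-1.0267]
Step 20: x=[5.8951] v=[-0.9301]
Step 21: x=[5.8130] v=[-0.8209]
Step 22: x=[5.7430] v=[-0.7005]
Step 23: x=[5.6859] v=[-0.5706]
Step 24: x=[5.6426] v=[-0.4330]
Step 25: x=[5.6137] v=[-0.2895]
Step 26: x=[5.5995] v=[-0.1421]
Step 27: x=[5.6002] v=[0.0073]
First v>=0 after going negative at step 27, time=2.7000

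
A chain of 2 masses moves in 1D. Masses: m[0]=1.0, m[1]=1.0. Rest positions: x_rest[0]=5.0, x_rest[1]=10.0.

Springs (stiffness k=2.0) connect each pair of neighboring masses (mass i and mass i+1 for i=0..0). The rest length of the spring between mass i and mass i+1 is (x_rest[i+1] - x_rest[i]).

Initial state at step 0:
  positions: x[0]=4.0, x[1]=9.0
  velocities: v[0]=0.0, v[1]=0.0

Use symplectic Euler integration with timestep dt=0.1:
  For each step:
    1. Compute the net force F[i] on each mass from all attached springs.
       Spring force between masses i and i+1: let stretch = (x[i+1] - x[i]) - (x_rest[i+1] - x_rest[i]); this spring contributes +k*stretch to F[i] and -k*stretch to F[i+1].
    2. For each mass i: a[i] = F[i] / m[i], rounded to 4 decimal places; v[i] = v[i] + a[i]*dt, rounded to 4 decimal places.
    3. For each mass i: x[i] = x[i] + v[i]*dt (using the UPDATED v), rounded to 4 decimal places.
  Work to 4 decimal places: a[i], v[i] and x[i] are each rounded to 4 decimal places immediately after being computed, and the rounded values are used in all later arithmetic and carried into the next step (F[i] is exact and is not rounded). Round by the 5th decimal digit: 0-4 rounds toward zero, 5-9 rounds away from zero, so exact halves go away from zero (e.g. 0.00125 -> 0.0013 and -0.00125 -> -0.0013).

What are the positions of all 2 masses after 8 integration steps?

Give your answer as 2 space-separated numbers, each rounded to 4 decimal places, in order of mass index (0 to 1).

Step 0: x=[4.0000 9.0000] v=[0.0000 0.0000]
Step 1: x=[4.0000 9.0000] v=[0.0000 0.0000]
Step 2: x=[4.0000 9.0000] v=[0.0000 0.0000]
Step 3: x=[4.0000 9.0000] v=[0.0000 0.0000]
Step 4: x=[4.0000 9.0000] v=[0.0000 0.0000]
Step 5: x=[4.0000 9.0000] v=[0.0000 0.0000]
Step 6: x=[4.0000 9.0000] v=[0.0000 0.0000]
Step 7: x=[4.0000 9.0000] v=[0.0000 0.0000]
Step 8: x=[4.0000 9.0000] v=[0.0000 0.0000]

Answer: 4.0000 9.0000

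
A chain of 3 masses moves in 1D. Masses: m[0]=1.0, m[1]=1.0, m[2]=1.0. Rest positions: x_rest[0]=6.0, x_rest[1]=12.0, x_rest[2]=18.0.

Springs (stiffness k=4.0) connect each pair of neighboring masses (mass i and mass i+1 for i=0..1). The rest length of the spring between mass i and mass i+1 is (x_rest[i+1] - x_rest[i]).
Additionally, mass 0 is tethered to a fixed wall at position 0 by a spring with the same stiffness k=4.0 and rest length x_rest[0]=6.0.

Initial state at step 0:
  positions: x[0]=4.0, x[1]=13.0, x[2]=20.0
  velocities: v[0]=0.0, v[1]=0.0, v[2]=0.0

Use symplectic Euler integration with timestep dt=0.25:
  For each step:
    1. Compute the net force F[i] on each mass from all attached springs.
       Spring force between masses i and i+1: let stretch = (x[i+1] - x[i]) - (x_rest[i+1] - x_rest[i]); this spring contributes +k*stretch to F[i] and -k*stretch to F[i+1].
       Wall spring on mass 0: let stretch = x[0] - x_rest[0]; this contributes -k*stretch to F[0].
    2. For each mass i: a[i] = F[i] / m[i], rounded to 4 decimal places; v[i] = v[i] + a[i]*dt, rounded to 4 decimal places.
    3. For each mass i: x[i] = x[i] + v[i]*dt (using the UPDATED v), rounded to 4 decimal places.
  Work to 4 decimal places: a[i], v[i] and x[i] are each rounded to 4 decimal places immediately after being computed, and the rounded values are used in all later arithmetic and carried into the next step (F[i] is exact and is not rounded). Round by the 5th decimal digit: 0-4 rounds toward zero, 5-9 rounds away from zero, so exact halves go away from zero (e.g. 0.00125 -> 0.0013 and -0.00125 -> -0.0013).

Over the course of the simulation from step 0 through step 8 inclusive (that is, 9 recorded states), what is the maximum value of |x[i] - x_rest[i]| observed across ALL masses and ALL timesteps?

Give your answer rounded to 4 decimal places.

Answer: 2.3867

Derivation:
Step 0: x=[4.0000 13.0000 20.0000] v=[0.0000 0.0000 0.0000]
Step 1: x=[5.2500 12.5000 19.7500] v=[5.0000 -2.0000 -1.0000]
Step 2: x=[7.0000 12.0000 19.1875] v=[7.0000 -2.0000 -2.2500]
Step 3: x=[8.2500 12.0469 18.3281] v=[5.0000 0.1875 -3.4375]
Step 4: x=[8.3867 12.7149 17.3984] v=[0.5469 2.6718 -3.7187]
Step 5: x=[7.5088 13.4717 16.7979] v=[-3.5116 3.0271 -2.4022]
Step 6: x=[6.2444 13.5693 16.8658] v=[-5.0575 0.3904 0.2716]
Step 7: x=[5.2502 12.6598 17.6096] v=[-3.9770 -3.6380 2.9751]
Step 8: x=[4.7958 11.1354 18.6159] v=[-1.8176 -6.0978 4.0253]
Max displacement = 2.3867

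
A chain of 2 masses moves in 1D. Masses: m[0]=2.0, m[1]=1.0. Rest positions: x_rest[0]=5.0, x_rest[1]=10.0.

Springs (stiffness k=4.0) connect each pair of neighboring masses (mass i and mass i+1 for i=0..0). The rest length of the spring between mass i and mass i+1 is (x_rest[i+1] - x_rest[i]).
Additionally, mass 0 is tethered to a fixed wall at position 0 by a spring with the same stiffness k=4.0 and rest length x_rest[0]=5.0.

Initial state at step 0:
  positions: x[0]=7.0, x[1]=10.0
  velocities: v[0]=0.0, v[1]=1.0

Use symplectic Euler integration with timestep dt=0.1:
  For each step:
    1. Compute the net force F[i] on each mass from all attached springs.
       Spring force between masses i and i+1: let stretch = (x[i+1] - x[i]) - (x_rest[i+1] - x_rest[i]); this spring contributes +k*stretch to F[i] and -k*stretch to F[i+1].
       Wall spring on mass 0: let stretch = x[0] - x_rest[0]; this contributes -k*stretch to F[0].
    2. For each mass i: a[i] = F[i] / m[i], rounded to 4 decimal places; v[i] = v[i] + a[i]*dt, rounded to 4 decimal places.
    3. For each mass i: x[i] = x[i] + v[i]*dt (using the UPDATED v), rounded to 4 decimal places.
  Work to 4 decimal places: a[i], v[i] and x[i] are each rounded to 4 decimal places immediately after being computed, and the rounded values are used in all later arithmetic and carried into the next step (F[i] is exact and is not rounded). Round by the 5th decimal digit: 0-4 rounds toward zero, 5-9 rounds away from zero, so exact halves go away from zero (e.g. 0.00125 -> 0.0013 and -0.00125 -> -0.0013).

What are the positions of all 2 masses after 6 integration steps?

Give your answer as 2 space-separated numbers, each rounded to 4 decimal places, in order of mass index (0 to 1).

Step 0: x=[7.0000 10.0000] v=[0.0000 1.0000]
Step 1: x=[6.9200 10.1800] v=[-0.8000 1.8000]
Step 2: x=[6.7668 10.4296] v=[-1.5320 2.4960]
Step 3: x=[6.5515 10.7327] v=[-2.1528 3.0309]
Step 4: x=[6.2888 11.0685] v=[-2.6269 3.3584]
Step 5: x=[5.9959 11.4132] v=[-2.9287 3.4465]
Step 6: x=[5.6915 11.7412] v=[-3.0444 3.2796]

Answer: 5.6915 11.7412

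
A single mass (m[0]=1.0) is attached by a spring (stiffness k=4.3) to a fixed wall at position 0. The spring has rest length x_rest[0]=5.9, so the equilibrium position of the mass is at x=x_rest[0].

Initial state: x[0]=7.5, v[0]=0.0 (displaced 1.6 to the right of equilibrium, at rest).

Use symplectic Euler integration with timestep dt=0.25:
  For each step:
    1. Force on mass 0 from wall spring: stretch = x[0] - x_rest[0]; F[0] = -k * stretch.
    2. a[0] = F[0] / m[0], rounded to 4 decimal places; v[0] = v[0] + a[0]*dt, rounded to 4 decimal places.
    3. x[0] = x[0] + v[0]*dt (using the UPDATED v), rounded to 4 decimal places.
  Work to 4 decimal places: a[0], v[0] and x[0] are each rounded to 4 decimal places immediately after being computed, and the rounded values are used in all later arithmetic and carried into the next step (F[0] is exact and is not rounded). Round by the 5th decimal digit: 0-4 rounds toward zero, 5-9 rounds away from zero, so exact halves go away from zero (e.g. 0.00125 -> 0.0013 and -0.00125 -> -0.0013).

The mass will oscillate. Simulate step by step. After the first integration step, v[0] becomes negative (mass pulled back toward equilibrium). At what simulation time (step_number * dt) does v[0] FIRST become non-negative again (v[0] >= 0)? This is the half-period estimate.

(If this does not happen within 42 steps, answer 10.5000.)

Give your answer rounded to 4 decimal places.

Answer: 1.5000

Derivation:
Step 0: x=[7.5000] v=[0.0000]
Step 1: x=[7.0700] v=[-1.7200]
Step 2: x=[6.3256] v=[-2.9778]
Step 3: x=[5.4668] v=[-3.4353]
Step 4: x=[4.7244] v=[-2.9696]
Step 5: x=[4.2980] v=[-1.7058]
Step 6: x=[4.3021] v=[0.0164]
First v>=0 after going negative at step 6, time=1.5000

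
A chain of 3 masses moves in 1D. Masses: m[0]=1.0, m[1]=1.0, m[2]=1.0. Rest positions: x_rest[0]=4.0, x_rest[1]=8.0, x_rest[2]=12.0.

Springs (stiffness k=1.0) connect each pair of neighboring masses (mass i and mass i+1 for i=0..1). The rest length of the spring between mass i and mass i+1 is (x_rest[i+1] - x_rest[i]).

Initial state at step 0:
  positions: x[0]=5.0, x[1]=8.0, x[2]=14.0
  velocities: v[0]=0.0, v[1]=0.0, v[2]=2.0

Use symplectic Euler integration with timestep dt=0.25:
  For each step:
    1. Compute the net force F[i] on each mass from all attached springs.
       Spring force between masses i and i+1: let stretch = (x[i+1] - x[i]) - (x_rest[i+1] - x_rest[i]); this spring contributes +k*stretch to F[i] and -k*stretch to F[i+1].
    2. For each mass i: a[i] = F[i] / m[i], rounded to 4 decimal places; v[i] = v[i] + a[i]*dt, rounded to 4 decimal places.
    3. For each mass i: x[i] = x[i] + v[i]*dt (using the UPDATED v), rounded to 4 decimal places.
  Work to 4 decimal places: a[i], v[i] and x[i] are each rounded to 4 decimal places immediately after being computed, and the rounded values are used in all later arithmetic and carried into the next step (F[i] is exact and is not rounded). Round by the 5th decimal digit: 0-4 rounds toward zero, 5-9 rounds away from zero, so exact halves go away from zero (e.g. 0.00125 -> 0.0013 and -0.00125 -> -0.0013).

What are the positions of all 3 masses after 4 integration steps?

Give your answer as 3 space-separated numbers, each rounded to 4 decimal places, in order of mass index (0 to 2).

Answer: 4.5990 9.6711 14.7301

Derivation:
Step 0: x=[5.0000 8.0000 14.0000] v=[0.0000 0.0000 2.0000]
Step 1: x=[4.9375 8.1875 14.3750] v=[-0.2500 0.7500 1.5000]
Step 2: x=[4.8281 8.5586 14.6133] v=[-0.4375 1.4844 0.9531]
Step 3: x=[4.7019 9.0750 14.7232] v=[-0.5049 2.0655 0.4394]
Step 4: x=[4.5990 9.6711 14.7301] v=[-0.4116 2.3843 0.0274]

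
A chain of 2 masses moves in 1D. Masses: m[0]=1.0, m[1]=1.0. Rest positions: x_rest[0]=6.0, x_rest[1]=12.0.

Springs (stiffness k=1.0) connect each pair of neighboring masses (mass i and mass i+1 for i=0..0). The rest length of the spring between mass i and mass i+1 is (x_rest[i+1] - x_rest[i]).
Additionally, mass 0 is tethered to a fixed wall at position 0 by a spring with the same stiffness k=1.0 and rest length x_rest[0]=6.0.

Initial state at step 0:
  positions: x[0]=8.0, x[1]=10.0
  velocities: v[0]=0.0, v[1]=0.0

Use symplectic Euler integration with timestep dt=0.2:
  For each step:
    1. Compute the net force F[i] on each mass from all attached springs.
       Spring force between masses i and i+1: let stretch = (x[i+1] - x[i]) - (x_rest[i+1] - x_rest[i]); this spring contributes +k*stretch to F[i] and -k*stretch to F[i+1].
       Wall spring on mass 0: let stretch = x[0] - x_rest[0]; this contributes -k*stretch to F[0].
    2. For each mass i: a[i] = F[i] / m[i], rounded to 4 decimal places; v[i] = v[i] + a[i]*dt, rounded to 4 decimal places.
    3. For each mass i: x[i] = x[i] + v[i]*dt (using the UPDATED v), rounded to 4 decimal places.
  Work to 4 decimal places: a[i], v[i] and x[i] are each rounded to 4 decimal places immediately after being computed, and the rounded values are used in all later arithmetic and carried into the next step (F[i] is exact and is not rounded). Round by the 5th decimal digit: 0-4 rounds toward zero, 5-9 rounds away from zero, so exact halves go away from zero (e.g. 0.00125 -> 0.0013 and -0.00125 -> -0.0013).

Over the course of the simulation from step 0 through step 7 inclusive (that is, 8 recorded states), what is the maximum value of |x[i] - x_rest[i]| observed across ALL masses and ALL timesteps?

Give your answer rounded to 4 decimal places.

Step 0: x=[8.0000 10.0000] v=[0.0000 0.0000]
Step 1: x=[7.7600 10.1600] v=[-1.2000 0.8000]
Step 2: x=[7.3056 10.4640] v=[-2.2720 1.5200]
Step 3: x=[6.6853 10.8817] v=[-3.1014 2.0883]
Step 4: x=[5.9655 11.3715] v=[-3.5992 2.4490]
Step 5: x=[5.2233 11.8851] v=[-3.7111 2.5678]
Step 6: x=[4.5386 12.3722] v=[-3.4234 2.4354]
Step 7: x=[3.9857 12.7859] v=[-2.7644 2.0687]
Max displacement = 2.0143

Answer: 2.0143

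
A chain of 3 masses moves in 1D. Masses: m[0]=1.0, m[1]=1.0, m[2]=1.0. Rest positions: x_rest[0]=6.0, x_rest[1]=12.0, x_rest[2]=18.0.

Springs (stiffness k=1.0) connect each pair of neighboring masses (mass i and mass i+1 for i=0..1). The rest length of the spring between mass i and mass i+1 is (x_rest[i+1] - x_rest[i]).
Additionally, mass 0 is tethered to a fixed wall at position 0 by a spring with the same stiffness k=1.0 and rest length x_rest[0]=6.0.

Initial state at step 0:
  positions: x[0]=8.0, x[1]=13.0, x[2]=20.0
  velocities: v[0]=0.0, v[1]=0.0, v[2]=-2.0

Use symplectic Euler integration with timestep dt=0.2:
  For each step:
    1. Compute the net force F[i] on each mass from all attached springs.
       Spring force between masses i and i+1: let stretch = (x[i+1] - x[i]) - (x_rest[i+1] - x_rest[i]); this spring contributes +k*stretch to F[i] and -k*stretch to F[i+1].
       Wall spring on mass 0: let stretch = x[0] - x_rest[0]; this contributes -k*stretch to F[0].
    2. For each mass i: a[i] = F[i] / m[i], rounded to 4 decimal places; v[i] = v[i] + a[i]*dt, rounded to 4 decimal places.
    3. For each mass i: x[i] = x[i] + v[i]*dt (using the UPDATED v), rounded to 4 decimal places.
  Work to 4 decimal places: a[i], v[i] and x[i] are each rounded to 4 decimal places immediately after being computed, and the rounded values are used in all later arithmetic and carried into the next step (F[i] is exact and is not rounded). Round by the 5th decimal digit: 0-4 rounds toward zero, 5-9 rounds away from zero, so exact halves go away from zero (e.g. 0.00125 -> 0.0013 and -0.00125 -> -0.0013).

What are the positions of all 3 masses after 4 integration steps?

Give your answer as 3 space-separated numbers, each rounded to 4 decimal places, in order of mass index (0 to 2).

Step 0: x=[8.0000 13.0000 20.0000] v=[0.0000 0.0000 -2.0000]
Step 1: x=[7.8800 13.0800 19.5600] v=[-0.6000 0.4000 -2.2000]
Step 2: x=[7.6528 13.2112 19.1008] v=[-1.1360 0.6560 -2.2960]
Step 3: x=[7.3418 13.3556 18.6460] v=[-1.5549 0.7222 -2.2739]
Step 4: x=[6.9777 13.4711 18.2196] v=[-1.8205 0.5775 -2.1320]

Answer: 6.9777 13.4711 18.2196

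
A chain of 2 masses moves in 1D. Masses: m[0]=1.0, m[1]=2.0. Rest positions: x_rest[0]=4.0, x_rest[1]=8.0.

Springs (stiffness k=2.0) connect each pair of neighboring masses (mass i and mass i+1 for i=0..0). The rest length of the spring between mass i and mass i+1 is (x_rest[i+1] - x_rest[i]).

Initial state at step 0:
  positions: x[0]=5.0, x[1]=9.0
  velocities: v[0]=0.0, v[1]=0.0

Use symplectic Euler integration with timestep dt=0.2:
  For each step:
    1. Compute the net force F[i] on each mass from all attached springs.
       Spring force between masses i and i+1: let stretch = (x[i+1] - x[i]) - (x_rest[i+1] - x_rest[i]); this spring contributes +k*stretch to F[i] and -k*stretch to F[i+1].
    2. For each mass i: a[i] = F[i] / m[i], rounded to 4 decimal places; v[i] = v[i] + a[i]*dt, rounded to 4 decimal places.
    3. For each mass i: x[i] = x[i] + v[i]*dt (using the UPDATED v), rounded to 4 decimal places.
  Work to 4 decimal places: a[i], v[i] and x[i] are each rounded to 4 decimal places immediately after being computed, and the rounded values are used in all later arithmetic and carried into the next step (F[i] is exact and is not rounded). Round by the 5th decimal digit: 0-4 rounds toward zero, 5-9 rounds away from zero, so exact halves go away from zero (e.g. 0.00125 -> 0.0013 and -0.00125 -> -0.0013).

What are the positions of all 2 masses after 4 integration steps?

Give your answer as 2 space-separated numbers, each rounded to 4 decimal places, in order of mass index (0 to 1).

Step 0: x=[5.0000 9.0000] v=[0.0000 0.0000]
Step 1: x=[5.0000 9.0000] v=[0.0000 0.0000]
Step 2: x=[5.0000 9.0000] v=[0.0000 0.0000]
Step 3: x=[5.0000 9.0000] v=[0.0000 0.0000]
Step 4: x=[5.0000 9.0000] v=[0.0000 0.0000]

Answer: 5.0000 9.0000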